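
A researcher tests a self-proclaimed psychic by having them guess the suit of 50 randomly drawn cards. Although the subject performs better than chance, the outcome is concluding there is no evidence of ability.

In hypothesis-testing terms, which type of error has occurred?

Type II error

The null hypothesis here is that the subject is guessing at random (p = 1/4).
'Concluding there is no evidence of ability' corresponds to failing to reject H₀.
H₀ was not rejected but H₀ is false — a Type II error (false negative).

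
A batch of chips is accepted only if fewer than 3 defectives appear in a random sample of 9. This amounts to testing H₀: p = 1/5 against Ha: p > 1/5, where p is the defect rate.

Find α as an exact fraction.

α = P(reject H₀ | H₀ true) = P(K ≥ 3 | p = 1/5), K ~ Binomial(9, 1/5).
Via the complement, α = 1 − Σ_{j=0}^{2} C(9,j)(1/5)^j(4/5)^{9-j} = 511333/1953125.

511333/1953125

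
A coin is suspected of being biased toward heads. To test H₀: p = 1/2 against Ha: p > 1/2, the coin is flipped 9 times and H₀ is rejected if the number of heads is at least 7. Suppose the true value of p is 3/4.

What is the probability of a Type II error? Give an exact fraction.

β = P(fail to reject H₀ | Ha true) = P(K ≤ 6 | p = 3/4), K ~ Binomial(9, 3/4).
Adding the binomial probabilities P(K=0)+…+P(K=6) at p = 3/4 gives 13085/32768.

13085/32768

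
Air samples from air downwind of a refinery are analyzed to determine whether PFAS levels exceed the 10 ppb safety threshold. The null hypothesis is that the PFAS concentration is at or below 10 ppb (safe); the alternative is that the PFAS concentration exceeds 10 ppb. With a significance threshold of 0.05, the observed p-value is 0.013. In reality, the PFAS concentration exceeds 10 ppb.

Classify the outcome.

Since p = 0.013 < α = 0.05, H₀ is rejected.
H₀ is false (actually the PFAS concentration exceeds 10 ppb).
The decision matches the true state — no error.

No error — this is a correct decision.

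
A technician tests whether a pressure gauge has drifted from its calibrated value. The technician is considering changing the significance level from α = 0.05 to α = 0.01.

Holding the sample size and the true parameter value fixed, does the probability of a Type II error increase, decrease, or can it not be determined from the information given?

It increases.

A smaller α moves the rejection region further into the tail. With the alternative true, more outcomes now fall outside the rejection region, so failing to reject becomes more likely.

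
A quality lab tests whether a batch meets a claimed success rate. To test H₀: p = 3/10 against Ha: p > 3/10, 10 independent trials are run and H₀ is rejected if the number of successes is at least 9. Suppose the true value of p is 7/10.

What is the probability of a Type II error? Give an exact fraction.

A Type II error is failing to reject when Ha holds: with p = 7/10, β = P(Y ≤ 8).
Equivalently, β = 1 − P(Y ≥ 9) = 8506916541/10000000000.

8506916541/10000000000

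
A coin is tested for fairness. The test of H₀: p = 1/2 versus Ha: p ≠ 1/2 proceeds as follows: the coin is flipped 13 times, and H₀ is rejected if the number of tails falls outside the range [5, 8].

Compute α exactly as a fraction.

1093/4096

Under H₀, K ~ Binomial(13, 1/2); α is the probability of landing in either tail, P(K ≤ 4) + P(K ≥ 9).
By symmetry, α = 2·P(K ≤ 4) = 2·(1 + 13 + 78 + 286 + 715)/8192 = 2186/8192 = 1093/4096.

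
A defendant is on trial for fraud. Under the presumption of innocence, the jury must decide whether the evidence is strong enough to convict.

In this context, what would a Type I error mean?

A Type I error would mean concluding that the defendant is guilty when in fact the defendant is innocent.

With the conventional null hypothesis that the defendant is innocent:
A Type I error is rejecting H₀ when H₀ is true.
Here that means convicting the defendant when actually the defendant is innocent.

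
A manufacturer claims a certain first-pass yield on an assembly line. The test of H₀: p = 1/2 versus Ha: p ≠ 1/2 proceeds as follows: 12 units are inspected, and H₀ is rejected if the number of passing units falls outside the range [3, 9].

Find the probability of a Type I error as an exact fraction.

79/2048

α = P(X ≤ 2 or X ≥ 10 | p = 1/2), X ~ Binomial(12, 1/2).
Each tail has probability (1 + 12 + 66)/4096; doubling gives α = 158/4096 = 79/2048.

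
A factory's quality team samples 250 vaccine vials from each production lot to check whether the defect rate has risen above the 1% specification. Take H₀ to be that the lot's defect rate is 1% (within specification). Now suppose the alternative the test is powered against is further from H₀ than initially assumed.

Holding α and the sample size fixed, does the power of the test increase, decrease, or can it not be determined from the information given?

A larger true effect moves the Ha sampling distribution further from the H₀ critical value, making rejection more likely when Ha is true.
Since power = 1 − β and β decreases, power increases.

It increases.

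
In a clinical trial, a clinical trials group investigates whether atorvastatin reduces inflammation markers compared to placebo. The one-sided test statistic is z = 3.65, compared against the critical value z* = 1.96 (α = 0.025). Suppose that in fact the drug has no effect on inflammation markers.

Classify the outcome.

Type I error

The conventional null hypothesis is that the drug has no effect on inflammation markers.
Since z = 3.65 > z* = 1.96, H₀ is rejected.
H₀ is true (actually the drug has no effect on inflammation markers).
Rejecting a true H₀ is a Type I error.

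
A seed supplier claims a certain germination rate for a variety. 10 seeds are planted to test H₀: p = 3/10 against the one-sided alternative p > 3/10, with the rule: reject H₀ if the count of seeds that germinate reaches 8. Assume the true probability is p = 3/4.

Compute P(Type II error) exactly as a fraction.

β = P(fail to reject H₀ | Ha true) = P(X ≤ 7 | p = 3/4), X ~ Binomial(10, 3/4).
Equivalently, β = 1 − P(X ≥ 8) = 124363/262144.

124363/262144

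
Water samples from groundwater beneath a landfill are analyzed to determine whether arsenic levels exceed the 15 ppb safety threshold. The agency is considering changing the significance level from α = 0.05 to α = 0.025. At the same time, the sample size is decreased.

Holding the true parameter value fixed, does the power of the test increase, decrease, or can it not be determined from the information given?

It decreases.

A smaller α moves the rejection region further into the tail. With the alternative true, more outcomes now fall outside the rejection region, so failing to reject becomes more likely. A smaller sample increases the standard error, so the sampling distributions under H₀ and Ha overlap more. Both changes push β in the same direction.
Since power = 1 − β and β increases, power decreases.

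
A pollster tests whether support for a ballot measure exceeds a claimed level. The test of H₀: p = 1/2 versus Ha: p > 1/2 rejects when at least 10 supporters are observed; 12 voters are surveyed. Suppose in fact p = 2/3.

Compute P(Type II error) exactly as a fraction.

A Type II error is failing to reject when Ha holds: with p = 2/3, β = P(K ≤ 9).
Summing C(12,j)·(2/3)^j·(1/3)^{12-j} for j = 0..9 gives 435185/531441.

435185/531441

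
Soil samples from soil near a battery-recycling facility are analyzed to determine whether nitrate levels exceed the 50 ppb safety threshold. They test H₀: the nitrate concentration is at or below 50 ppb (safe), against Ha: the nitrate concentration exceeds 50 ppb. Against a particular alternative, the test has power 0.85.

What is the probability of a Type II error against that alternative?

Power = 1 − β, so β = 1 − 0.85 = 0.15.

0.15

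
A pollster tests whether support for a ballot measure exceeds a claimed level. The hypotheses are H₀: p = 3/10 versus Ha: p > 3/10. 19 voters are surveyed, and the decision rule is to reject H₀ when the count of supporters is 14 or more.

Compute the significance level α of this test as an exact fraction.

135465146856693/1250000000000000000

The Type I error probability is α = P(Y ≥ 14) computed under H₀, where Y ~ Binomial(19, 3/10).
Summing C(19,j)(3/10)^j(7/10)^{19−j} for j = 14,…,19 gives 135465146856693/1250000000000000000.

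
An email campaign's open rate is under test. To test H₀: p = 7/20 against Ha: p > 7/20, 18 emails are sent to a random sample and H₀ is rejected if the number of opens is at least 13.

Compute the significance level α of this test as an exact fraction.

α = P(reject H₀ | H₀ true) = P(K ≥ 13 | p = 7/20), with K ~ Binomial(18, 7/20).
Summing C(18,j)(7/20)^j(13/20)^{18−j} for j = 13,…,18 gives 94232010575926496497/65536000000000000000000.

94232010575926496497/65536000000000000000000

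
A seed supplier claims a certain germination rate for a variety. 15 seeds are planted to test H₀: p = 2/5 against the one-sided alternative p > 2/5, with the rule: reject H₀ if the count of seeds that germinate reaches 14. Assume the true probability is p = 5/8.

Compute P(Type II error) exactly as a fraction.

17439598153791/17592186044416

β = P(fail to reject H₀ | Ha true) = P(S ≤ 13 | p = 5/8), S ~ Binomial(15, 5/8).
Equivalently, β = 1 − P(S ≥ 14) = 17439598153791/17592186044416.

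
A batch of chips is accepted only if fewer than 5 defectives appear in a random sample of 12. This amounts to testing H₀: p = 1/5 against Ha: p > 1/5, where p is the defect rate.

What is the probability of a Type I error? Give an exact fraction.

Under H₀, Y ~ Binomial(12, 1/5); the Type I error rate is P(Y ≥ 5).
Computing the lower-tail complement: 1 − 45285376/48828125 = 3542749/48828125.

3542749/48828125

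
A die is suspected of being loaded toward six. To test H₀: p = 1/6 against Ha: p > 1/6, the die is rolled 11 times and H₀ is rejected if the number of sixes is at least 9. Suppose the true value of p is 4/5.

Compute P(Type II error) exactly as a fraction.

3736313/9765625

Under the alternative p = 4/5, Y ~ Binomial(11, 4/5); β is the probability the test does not reject, P(Y < 9).
Equivalently, β = 1 − P(Y ≥ 9) = 3736313/9765625.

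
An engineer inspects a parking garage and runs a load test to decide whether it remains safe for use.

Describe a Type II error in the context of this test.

A Type II error would mean concluding that the structure meets the required load capacity (safe) (or at least failing to establish that the structure is structurally deficient) when in fact the structure is structurally deficient.

With the conventional null hypothesis that the structure meets the required load capacity (safe):
A Type II error is failing to reject H₀ when H₀ is false.
Here that means keeping the structure open when actually the structure is structurally deficient.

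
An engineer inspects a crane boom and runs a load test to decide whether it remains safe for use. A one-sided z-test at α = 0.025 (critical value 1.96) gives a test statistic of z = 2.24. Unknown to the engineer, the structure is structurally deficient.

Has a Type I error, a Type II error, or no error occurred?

The conventional null hypothesis is that the structure meets the required load capacity (safe).
Since z = 2.24 > z* = 1.96, H₀ is rejected.
H₀ is false (actually the structure is structurally deficient).
The decision matches the true state — no error.

No error — this is a correct decision.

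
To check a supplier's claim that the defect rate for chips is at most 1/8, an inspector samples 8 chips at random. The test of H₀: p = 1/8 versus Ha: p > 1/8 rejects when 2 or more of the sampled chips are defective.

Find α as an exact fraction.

4424071/16777216

Under H₀, Y ~ Binomial(8, 1/8); the Type I error rate is P(Y ≥ 2).
Via the complement, α = 1 − Σ_{j=0}^{1} C(8,j)(1/8)^j(7/8)^{8-j} = 4424071/16777216.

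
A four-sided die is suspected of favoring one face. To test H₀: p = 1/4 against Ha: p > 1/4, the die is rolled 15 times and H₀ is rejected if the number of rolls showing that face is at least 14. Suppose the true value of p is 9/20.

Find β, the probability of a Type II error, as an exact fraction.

A Type II error is failing to reject when Ha holds: with p = 9/20, β = P(X ≤ 13).
Adding the binomial probabilities P(X=0)+…+P(X=13) at p = 9/20 gives 16382009719056418393/16384000000000000000.

16382009719056418393/16384000000000000000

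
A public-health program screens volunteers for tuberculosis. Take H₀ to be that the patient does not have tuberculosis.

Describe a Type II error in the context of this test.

A Type II error would mean concluding that the patient does not have tuberculosis (or at least failing to establish that the patient has tuberculosis) when in fact the patient has tuberculosis.

A Type II error is failing to reject H₀ when H₀ is false.
Here that means clearing the patient as negative when actually the patient has tuberculosis.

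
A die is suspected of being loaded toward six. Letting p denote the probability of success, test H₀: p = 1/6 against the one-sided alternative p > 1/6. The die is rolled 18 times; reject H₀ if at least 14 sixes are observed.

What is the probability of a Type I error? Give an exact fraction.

126151/6347497291776

α = P(reject H₀ | H₀ true) = P(Y ≥ 14 | p = 1/6), with Y ~ Binomial(18, 1/6).
Adding the binomial terms for j = 14 through 18 with p = 1/6 yields 126151/6347497291776.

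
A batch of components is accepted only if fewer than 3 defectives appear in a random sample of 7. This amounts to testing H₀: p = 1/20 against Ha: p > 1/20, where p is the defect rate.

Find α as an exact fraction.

α = P(reject H₀ | H₀ true) = P(Y ≥ 3 | p = 1/20), Y ~ Binomial(7, 1/20).
α = 1 − P(Y ≤ 2) = 1 − 255038197/256000000 = 961803/256000000.

961803/256000000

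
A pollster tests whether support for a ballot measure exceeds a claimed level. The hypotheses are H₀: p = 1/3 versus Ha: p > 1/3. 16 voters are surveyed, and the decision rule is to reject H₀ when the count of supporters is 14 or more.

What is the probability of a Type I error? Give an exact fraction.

The Type I error probability is α = P(X ≥ 14) computed under H₀, where X ~ Binomial(16, 1/3).
P(X ≥ 14) = Σ_{j=14}^{16} C(16,j)·(1/3)^j·(2/3)^{16-j} = 19/1594323.

19/1594323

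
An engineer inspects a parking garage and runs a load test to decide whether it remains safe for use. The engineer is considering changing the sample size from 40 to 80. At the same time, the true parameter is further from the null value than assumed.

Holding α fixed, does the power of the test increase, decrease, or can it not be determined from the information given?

Increasing n separates the H₀ and Ha sampling distributions, so under Ha fewer outcomes land in the acceptance region. A larger true effect moves the Ha sampling distribution further from the H₀ critical value, making rejection more likely when Ha is true. Both changes push β in the same direction.
Since power = 1 − β and β decreases, power increases.

It increases.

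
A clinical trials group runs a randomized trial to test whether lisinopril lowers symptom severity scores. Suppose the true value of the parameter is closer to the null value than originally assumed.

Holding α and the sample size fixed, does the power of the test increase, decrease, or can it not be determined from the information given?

A smaller true effect puts the Ha sampling distribution closer to H₀, so more of it falls in the non-rejection region.
Since power = 1 − β and β increases, power decreases.

It decreases.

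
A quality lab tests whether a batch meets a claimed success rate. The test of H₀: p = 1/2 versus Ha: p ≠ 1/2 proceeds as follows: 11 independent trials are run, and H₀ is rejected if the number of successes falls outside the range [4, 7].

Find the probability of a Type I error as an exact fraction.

29/128

Under H₀, Y ~ Binomial(11, 1/2); α is the probability of landing in either tail, P(Y ≤ 3) + P(Y ≥ 8).
By symmetry, α = 2·P(Y ≤ 3) = 2·(1 + 11 + 55 + 165)/2048 = 464/2048 = 29/128.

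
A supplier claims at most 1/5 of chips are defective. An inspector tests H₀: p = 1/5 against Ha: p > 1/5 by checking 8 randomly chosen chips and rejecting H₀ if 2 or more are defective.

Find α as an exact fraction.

194017/390625

Under H₀, X ~ Binomial(8, 1/5); the Type I error rate is P(X ≥ 2).
Computing the lower-tail complement: 1 − 196608/390625 = 194017/390625.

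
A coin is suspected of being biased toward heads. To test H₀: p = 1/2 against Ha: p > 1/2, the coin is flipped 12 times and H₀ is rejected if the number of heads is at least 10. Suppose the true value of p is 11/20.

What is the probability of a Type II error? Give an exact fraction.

β = P(fail to reject H₀ | Ha true) = P(X ≤ 9 | p = 11/20), X ~ Binomial(12, 11/20).
Adding the binomial probabilities P(X=0)+…+P(X=9) at p = 11/20 gives 784677287856069/819200000000000.

784677287856069/819200000000000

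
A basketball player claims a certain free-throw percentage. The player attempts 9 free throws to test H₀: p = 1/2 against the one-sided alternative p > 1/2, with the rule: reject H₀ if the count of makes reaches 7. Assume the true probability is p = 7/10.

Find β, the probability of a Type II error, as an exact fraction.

Under the alternative p = 7/10, Y ~ Binomial(9, 7/10); β is the probability the test does not reject, P(Y < 7).
Summing C(9,j)·(7/10)^j·(3/10)^{9-j} for j = 0..6 gives 268584417/500000000.

268584417/500000000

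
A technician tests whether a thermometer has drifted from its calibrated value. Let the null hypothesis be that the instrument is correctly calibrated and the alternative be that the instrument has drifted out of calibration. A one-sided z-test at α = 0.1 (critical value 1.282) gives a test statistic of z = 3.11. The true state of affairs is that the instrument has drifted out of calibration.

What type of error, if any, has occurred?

Since z = 3.11 > z* = 1.282, H₀ is rejected.
H₀ is false (actually the instrument has drifted out of calibration).
The decision matches the true state — no error.

No error (correct decision).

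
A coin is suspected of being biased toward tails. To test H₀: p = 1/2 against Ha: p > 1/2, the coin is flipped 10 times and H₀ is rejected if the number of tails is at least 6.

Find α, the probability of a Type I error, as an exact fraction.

193/512

Under H₀, X ~ Binomial(10, 1/2), and α = P(X ≥ 6).
That's C(10,6) + C(10,7) + C(10,8) + C(10,9) + C(10,10) over 2^10, i.e. (210 + 120 + 45 + 10 + 1)/1024 = 386/1024 = 193/512.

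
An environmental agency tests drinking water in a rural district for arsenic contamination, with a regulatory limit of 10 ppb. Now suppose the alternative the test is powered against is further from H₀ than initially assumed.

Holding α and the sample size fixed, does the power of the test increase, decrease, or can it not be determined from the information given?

A larger true effect moves the Ha sampling distribution further from the H₀ critical value, making rejection more likely when Ha is true.
Since power = 1 − β and β decreases, power increases.

It increases.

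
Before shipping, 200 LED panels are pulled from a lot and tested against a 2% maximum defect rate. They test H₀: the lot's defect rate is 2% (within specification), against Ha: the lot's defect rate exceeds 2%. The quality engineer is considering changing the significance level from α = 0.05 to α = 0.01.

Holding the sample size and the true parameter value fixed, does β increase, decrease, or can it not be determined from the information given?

It increases.

A smaller α moves the rejection region further into the tail. With the alternative true, more outcomes now fall outside the rejection region, so failing to reject becomes more likely.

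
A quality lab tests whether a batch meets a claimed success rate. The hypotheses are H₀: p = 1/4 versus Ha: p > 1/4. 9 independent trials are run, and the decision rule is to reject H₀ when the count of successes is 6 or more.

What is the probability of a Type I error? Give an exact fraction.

Under H₀, Y ~ Binomial(9, 1/4), and α = P(Y ≥ 6).
Adding the binomial terms for j = 6 through 9 with p = 1/4 yields 655/65536.

655/65536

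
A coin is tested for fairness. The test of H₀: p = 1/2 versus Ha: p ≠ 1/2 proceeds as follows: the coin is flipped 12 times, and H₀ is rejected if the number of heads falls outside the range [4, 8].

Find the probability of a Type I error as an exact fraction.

299/2048

α = P(K ≤ 3 or K ≥ 9 | p = 1/2), K ~ Binomial(12, 1/2).
The two tails are symmetric, so α = 2·(1 + 12 + 66 + 220)/2^12 = 598/4096 = 299/2048.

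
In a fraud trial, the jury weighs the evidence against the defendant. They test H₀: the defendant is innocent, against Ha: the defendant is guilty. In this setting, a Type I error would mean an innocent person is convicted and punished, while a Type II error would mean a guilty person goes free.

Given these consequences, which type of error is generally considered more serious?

The Type I consequence (an innocent person is convicted and punished) is more severe than the Type II consequence (a guilty person goes free).

Type I error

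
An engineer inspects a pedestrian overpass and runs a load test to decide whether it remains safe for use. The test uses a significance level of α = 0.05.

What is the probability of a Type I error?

The significance level α is, by definition, the probability of a Type I error — P(reject H₀ | H₀ true).

0.05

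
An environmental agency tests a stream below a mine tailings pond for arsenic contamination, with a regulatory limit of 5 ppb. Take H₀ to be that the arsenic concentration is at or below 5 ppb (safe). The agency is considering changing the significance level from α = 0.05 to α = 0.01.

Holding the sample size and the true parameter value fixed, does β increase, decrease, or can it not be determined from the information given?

It increases.

Tightening α shrinks the rejection region. When Ha holds, fewer sample outcomes clear the stricter threshold, so more fall in the acceptance region.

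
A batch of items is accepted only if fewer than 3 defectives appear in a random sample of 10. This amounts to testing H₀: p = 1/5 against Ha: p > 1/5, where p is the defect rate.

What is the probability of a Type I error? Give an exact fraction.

3146489/9765625

α = P(reject H₀ | H₀ true) = P(K ≥ 3 | p = 1/5), K ~ Binomial(10, 1/5).
Via the complement, α = 1 − Σ_{j=0}^{2} C(10,j)(1/5)^j(4/5)^{10-j} = 3146489/9765625.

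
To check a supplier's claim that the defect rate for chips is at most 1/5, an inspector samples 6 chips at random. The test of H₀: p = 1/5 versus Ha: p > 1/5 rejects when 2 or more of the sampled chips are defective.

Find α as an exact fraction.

α = P(reject H₀ | H₀ true) = P(Y ≥ 2 | p = 1/5), Y ~ Binomial(6, 1/5).
Computing the lower-tail complement: 1 − 2048/3125 = 1077/3125.

1077/3125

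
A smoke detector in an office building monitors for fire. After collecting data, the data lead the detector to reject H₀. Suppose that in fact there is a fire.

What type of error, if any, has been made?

The conventional null hypothesis here is that there is no fire.
The test rejected a false H₀ — the decision matches the true state.

No error — this is a correct decision.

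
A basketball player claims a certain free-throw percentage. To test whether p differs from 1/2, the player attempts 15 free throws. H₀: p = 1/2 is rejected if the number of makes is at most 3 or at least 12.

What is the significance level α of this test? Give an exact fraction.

9/256

The significance level is the null-hypothesis probability of the rejection region {≤3} ∪ {≥12}.
By symmetry, α = 2·P(S ≤ 3) = 2·(1 + 15 + 105 + 455)/32768 = 1152/32768 = 9/256.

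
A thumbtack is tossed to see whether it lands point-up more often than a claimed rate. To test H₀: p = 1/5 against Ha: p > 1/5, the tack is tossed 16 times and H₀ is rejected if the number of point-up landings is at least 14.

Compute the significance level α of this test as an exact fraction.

397/30517578125

Under H₀, S ~ Binomial(16, 1/5), and α = P(S ≥ 14).
P(S ≥ 14) = Σ_{j=14}^{16} C(16,j)·(1/5)^j·(4/5)^{16-j} = 397/30517578125.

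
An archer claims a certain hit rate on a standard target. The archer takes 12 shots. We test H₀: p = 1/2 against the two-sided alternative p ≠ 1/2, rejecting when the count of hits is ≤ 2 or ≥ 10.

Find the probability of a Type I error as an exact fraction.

79/2048

α = P(Y ≤ 2 or Y ≥ 10 | p = 1/2), Y ~ Binomial(12, 1/2).
The two tails are symmetric, so α = 2·(1 + 12 + 66)/2^12 = 158/4096 = 79/2048.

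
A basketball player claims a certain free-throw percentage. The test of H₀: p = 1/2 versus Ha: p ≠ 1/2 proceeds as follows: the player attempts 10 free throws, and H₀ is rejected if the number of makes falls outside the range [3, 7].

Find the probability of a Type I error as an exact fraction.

Under H₀, Y ~ Binomial(10, 1/2); α is the probability of landing in either tail, P(Y ≤ 2) + P(Y ≥ 8).
By symmetry, α = 2·P(Y ≤ 2) = 2·(1 + 10 + 45)/1024 = 112/1024 = 7/64.

7/64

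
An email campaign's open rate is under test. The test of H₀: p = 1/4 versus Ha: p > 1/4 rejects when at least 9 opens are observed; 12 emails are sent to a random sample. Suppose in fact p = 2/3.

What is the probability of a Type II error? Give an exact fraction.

β = P(fail to reject H₀ | Ha true) = P(S ≤ 8 | p = 2/3), S ~ Binomial(12, 2/3).
Summing C(12,j)·(2/3)^j·(1/3)^{12-j} for j = 0..8 gives 107515/177147.

107515/177147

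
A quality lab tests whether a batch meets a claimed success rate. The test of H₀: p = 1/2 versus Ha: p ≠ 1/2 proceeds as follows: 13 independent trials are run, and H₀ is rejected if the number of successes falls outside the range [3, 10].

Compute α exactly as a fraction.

23/1024

Under H₀, X ~ Binomial(13, 1/2); α is the probability of landing in either tail, P(X ≤ 2) + P(X ≥ 11).
The two tails are symmetric, so α = 2·(1 + 13 + 78)/2^13 = 184/8192 = 23/1024.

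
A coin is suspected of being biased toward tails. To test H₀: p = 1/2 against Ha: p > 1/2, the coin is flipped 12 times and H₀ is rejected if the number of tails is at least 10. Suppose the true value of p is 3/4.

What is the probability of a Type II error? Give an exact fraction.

10222777/16777216

Under the alternative p = 3/4, K ~ Binomial(12, 3/4); β is the probability the test does not reject, P(K < 10).
Summing C(12,j)·(3/4)^j·(1/4)^{12-j} for j = 0..9 gives 10222777/16777216.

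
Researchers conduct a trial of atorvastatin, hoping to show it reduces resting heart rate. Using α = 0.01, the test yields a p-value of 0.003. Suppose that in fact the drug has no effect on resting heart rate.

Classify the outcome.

Type I error

The conventional null hypothesis is that the drug has no effect on resting heart rate.
Since p = 0.003 < α = 0.01, H₀ is rejected.
H₀ is true (actually the drug has no effect on resting heart rate).
Rejecting a true H₀ is a Type I error.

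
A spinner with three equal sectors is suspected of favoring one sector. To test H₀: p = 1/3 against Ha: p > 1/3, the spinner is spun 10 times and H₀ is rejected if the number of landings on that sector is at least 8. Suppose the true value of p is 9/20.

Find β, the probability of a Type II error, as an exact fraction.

2489876891491/2560000000000

A Type II error is failing to reject when Ha holds: with p = 9/20, β = P(K ≤ 7).
Summing C(10,j)·(9/20)^j·(11/20)^{10-j} for j = 0..7 gives 2489876891491/2560000000000.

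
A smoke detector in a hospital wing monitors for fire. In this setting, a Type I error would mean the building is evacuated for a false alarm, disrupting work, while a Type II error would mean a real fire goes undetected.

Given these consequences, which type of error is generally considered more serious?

The Type II consequence (a real fire goes undetected) is more severe than the Type I consequence (the building is evacuated for a false alarm, disrupting work).

Type II error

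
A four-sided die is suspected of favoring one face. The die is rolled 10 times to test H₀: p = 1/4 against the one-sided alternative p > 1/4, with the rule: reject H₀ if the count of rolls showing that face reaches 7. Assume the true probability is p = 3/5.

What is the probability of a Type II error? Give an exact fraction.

β = P(fail to reject H₀ | Ha true) = P(S ≤ 6 | p = 3/5), S ~ Binomial(10, 3/5).
Summing C(10,j)·(3/5)^j·(2/5)^{10-j} for j = 0..6 gives 6032416/9765625.

6032416/9765625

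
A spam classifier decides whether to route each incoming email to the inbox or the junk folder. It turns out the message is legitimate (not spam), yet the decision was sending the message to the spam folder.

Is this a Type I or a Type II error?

Type I error

The null hypothesis here is that the message is legitimate (not spam).
'Sending the message to the spam folder' corresponds to rejecting H₀.
H₀ was rejected but H₀ is true — a Type I error (false positive).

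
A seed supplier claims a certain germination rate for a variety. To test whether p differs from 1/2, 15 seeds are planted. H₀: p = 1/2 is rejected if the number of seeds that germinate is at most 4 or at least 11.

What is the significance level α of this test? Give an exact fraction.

Under H₀, Y ~ Binomial(15, 1/2); α is the probability of landing in either tail, P(Y ≤ 4) + P(Y ≥ 11).
The two tails are symmetric, so α = 2·(1 + 15 + 105 + 455 + 1365)/2^15 = 3882/32768 = 1941/16384.

1941/16384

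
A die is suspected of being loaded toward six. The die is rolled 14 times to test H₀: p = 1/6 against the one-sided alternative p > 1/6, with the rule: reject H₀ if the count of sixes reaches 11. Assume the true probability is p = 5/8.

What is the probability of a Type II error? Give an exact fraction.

1830419739927/2199023255552

A Type II error is failing to reject when Ha holds: with p = 5/8, β = P(Y ≤ 10).
Summing C(14,j)·(5/8)^j·(3/8)^{14-j} for j = 0..10 gives 1830419739927/2199023255552.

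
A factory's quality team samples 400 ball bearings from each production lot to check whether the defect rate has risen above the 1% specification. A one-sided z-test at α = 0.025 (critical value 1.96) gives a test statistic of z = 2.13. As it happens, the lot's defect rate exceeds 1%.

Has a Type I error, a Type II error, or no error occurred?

The conventional null hypothesis is that the lot's defect rate is 1% (within specification).
Since z = 2.13 > z* = 1.96, H₀ is rejected.
H₀ is false (actually the lot's defect rate exceeds 1%).
The decision matches the true state — no error.

No error — this is a correct decision.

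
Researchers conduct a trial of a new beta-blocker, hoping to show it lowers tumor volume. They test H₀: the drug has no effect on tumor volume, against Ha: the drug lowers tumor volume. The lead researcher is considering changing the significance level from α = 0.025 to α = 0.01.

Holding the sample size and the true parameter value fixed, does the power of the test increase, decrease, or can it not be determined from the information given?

It decreases.

A smaller α moves the rejection region further into the tail. With the alternative true, more outcomes now fall outside the rejection region, so failing to reject becomes more likely.
Since power = 1 − β and β increases, power decreases.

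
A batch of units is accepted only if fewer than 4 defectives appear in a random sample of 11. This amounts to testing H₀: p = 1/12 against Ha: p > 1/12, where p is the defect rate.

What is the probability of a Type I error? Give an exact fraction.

305362129/30958682112

The significance level is the probability, assuming p = 1/12, of seeing 4 or more defectives in 11 draws.
Computing the lower-tail complement: 1 − 30653319983/30958682112 = 305362129/30958682112.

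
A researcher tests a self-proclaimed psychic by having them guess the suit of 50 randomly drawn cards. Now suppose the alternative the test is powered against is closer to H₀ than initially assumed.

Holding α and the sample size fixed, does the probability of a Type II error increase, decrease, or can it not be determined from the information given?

When the true parameter is near the null value, the test has a harder time distinguishing Ha from H₀.

It increases.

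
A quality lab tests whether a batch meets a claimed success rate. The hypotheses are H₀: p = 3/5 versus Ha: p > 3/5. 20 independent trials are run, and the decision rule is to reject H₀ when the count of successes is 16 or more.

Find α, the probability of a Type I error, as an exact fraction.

4859156913201/95367431640625

The Type I error probability is α = P(Y ≥ 16) computed under H₀, where Y ~ Binomial(20, 3/5).
Adding the binomial terms for j = 16 through 20 with p = 3/5 yields 4859156913201/95367431640625.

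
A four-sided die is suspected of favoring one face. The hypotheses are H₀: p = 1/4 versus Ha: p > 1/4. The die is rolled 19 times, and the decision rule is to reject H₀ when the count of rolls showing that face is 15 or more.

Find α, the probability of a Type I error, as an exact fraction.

85429/68719476736

Under H₀, S ~ Binomial(19, 1/4), and α = P(S ≥ 15).
Summing C(19,j)(1/4)^j(3/4)^{19−j} for j = 15,…,19 gives 85429/68719476736.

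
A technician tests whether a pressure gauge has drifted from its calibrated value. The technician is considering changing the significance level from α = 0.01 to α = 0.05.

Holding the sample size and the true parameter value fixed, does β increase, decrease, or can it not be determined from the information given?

Relaxing α lowers the evidence threshold; under Ha, outcomes that previously fell short now trigger rejection.

It decreases.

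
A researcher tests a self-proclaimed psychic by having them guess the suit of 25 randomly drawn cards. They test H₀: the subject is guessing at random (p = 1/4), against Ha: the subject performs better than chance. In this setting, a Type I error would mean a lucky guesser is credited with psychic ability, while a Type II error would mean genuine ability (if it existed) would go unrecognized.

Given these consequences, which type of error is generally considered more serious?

The Type I consequence (a lucky guesser is credited with psychic ability) is more severe than the Type II consequence (genuine ability (if it existed) would go unrecognized).

Type I error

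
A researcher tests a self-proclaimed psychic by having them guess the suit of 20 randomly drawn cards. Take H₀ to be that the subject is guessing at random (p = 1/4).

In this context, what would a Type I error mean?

A Type I error is rejecting H₀ when H₀ is true.
Here that means concluding the subject has some ability beyond chance when actually the subject is guessing at random (p = 1/4).

A Type I error would mean concluding that the subject performs better than chance when in fact the subject is guessing at random (p = 1/4).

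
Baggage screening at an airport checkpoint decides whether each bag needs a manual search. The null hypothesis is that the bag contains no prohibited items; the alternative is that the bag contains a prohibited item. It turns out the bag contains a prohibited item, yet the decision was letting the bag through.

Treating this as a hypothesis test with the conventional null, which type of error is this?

'Letting the bag through' corresponds to failing to reject H₀.
H₀ was not rejected but H₀ is false — a Type II error (false negative).

Type II error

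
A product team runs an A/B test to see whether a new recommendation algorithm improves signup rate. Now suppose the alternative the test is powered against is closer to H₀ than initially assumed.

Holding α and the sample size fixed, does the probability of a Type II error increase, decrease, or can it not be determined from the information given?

When the true parameter is near the null value, the test has a harder time distinguishing Ha from H₀.

It increases.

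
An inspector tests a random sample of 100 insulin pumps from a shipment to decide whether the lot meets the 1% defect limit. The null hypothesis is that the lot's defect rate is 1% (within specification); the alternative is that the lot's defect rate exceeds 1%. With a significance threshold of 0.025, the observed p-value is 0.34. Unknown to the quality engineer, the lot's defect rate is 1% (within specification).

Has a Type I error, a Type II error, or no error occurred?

Neither — the decision is correct.

Since p = 0.34 ≥ α = 0.025, H₀ is not rejected.
H₀ is true (actually the lot's defect rate is 1% (within specification)).
The decision matches the true state — no error.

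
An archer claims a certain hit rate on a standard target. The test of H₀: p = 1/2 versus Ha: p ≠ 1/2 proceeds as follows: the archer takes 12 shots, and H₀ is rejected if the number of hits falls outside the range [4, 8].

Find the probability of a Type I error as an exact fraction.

299/2048

Under H₀, X ~ Binomial(12, 1/2); α is the probability of landing in either tail, P(X ≤ 3) + P(X ≥ 9).
The two tails are symmetric, so α = 2·(1 + 12 + 66 + 220)/2^12 = 598/4096 = 299/2048.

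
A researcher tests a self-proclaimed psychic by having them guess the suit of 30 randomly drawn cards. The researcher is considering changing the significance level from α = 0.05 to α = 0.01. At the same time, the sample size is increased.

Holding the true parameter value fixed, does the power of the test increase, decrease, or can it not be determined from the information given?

The first change alone would make β increase; the second alone would make β decrease. Which effect dominates depends on the magnitudes, which are not given.
Since power = 1 − β, the effect on power is likewise indeterminate.

Cannot be determined from the information given.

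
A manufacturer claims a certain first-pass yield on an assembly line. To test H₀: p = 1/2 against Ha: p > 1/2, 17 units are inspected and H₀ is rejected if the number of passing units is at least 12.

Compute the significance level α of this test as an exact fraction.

Under H₀, K ~ Binomial(17, 1/2), and α = P(K ≥ 12).
P(K ≥ 12) = [C(17,12) + C(17,13) + C(17,14) + C(17,15) + C(17,16) + C(17,17)] / 2^17 = (6188 + 2380 + 680 + 136 + 17 + 1) / 131072 = 9402/131072 = 4701/65536.

4701/65536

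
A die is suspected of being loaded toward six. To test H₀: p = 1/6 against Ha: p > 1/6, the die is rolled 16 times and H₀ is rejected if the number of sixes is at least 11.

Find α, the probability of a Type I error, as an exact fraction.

4953527/940369969152

Under H₀, Y ~ Binomial(16, 1/6), and α = P(Y ≥ 11).
Summing C(16,j)(1/6)^j(5/6)^{16−j} for j = 11,…,16 gives 4953527/940369969152.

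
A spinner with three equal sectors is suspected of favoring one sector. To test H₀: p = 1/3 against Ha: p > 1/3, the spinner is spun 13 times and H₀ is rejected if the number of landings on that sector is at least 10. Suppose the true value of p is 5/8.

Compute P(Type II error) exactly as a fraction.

107331531597/137438953472

β = P(fail to reject H₀ | Ha true) = P(Y ≤ 9 | p = 5/8), Y ~ Binomial(13, 5/8).
Adding the binomial probabilities P(Y=0)+…+P(Y=9) at p = 5/8 gives 107331531597/137438953472.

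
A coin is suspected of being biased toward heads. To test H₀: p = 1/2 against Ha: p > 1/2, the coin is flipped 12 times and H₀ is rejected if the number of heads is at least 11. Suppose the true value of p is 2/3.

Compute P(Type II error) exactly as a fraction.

β = P(fail to reject H₀ | Ha true) = P(X ≤ 10 | p = 2/3), X ~ Binomial(12, 2/3).
Adding the binomial probabilities P(X=0)+…+P(X=10) at p = 2/3 gives 502769/531441.

502769/531441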